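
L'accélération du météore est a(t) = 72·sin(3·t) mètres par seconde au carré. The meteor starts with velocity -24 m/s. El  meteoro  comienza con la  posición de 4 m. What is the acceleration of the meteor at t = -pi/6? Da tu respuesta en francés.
En utilisant a(t) = 72·sin(3·t) et en substituant t = -pi/6, nous trouvons a = -72.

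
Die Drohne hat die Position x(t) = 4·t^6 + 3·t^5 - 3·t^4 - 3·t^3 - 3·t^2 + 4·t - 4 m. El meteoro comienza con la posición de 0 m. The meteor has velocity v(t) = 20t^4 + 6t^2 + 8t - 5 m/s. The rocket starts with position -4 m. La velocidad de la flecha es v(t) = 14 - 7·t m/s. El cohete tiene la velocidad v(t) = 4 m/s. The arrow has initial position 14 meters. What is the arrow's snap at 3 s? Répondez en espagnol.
Partiendo de la velocidad v(t) = 14 - 7·t, tomamos 3 derivadas. Tomando d/dt de v(t), encontramos a(t) = -7. Derivando la aceleración, obtenemos la sacudida: j(t) = 0. La derivada de la sacudida da el snap: s(t) = 0. De la ecuación del snap s(t) = 0, sustituimos t = 3 para obtener s = 0.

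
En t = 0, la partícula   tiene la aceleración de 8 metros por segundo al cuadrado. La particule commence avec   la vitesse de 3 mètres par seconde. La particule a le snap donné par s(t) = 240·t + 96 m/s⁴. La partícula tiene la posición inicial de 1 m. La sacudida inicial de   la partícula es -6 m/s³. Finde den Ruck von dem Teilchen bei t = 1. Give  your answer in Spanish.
Partiendo del snap s(t) = 240·t + 96, tomamos 1 integral. Tomando ∫s(t)dt y aplicando j(0) = -6, encontramos j(t) = 120·t^2 + 96·t - 6. De la ecuación de la sacudida j(t) = 120·t^2 + 96·t - 6, sustituimos t = 1 para obtener j = 210.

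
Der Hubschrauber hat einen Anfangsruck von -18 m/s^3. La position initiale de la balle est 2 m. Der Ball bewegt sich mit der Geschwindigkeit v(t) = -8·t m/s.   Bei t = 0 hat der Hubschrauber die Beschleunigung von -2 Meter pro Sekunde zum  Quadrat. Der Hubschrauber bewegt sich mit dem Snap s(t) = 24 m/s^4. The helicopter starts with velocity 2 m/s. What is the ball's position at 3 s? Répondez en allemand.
Ausgehend von der Geschwindigkeit v(t) = -8·t, nehmen wir 1 Stammfunktion. Die Stammfunktion von der Geschwindigkeit, mit x(0) = 2, ergibt die Position: x(t) = 2 - 4·t^2. Aus der Gleichung für die Position x(t) = 2 - 4·t^2, setzen wir t = 3 ein und erhalten x = -34.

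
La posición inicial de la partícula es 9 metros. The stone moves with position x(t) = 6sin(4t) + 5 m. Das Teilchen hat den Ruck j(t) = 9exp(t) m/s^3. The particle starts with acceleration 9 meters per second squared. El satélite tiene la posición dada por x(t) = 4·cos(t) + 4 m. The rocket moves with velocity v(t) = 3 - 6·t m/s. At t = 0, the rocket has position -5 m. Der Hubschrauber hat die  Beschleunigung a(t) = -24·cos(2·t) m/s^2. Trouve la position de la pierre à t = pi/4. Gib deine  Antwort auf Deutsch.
Aus der Gleichung für die Position x(t) = 6·sin(4·t) + 5, setzen wir t = pi/4 ein und erhalten x = 5.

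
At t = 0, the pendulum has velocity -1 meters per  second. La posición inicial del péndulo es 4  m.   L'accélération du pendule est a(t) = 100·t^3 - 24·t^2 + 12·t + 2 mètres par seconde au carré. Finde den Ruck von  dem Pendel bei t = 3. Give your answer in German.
Ausgehend von der Beschleunigung a(t) = 100·t^3 - 24·t^2 + 12·t + 2, nehmen wir 1 Ableitung. Durch Ableiten von der Beschleunigung erhalten wir den Ruck: j(t) = 300·t^2 - 48·t + 12. Aus der Gleichung für den Ruck j(t) = 300·t^2 - 48·t + 12, setzen wir t = 3 ein und erhalten j = 2568.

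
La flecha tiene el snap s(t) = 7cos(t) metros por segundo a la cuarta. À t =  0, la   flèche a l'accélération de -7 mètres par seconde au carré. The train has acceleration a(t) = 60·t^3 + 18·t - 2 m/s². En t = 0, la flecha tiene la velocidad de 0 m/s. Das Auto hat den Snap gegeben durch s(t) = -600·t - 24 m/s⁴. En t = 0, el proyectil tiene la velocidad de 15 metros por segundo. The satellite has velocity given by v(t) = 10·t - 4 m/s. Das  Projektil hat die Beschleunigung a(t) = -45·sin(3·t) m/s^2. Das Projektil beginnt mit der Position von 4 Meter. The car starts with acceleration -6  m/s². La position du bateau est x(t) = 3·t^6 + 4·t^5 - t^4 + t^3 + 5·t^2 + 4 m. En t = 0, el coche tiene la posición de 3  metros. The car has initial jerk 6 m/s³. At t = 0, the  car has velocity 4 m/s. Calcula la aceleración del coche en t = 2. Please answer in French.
Nous devons intégrer notre équation du snap s(t) = -600·t - 24 2 fois. La primitive du snap est le jerk. En utilisant j(0) = 6, nous obtenons j(t) = -300·t^2 - 24·t + 6. En intégrant le jerk et en utilisant la condition initiale a(0) = -6, nous obtenons a(t) = -100·t^3 - 12·t^2 + 6·t - 6. En utilisant a(t) = -100·t^3 - 12·t^2 + 6·t - 6 et en substituant t = 2, nous trouvons a = -842.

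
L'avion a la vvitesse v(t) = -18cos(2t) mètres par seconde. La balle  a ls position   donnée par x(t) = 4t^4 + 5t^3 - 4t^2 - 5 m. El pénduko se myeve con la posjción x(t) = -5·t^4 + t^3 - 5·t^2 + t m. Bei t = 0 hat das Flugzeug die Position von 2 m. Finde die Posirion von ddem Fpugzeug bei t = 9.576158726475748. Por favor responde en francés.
Pour résoudre ceci, nous devons prendre 1 intégrale de notre équation de la vitesse v(t) = -18·cos(2·t). En prenant ∫v(t)dt et en appliquant x(0) = 2, nous trouvons x(t) = 2 - 9·sin(2·t). Nous avons la position x(t) = 2 - 9·sin(2·t). En substituant t = 9.576158726475748: x(9.576158726475748) = -0.683415413859046.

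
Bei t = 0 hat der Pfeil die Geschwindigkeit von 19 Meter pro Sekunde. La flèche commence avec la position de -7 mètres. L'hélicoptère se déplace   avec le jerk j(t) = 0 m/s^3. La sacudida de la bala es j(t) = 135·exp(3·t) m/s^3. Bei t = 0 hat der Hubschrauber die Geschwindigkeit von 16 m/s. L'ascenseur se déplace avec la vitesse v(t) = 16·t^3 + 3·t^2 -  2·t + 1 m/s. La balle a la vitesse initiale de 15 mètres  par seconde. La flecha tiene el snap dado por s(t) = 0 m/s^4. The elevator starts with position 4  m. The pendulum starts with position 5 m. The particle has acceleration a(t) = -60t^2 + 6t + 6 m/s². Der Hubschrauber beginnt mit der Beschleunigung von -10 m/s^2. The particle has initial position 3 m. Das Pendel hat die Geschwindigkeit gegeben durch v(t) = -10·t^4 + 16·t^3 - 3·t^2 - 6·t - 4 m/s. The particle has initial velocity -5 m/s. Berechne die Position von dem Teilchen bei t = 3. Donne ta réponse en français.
Nous devons trouver la primitive de notre équation de l'accélération a(t) = -60·t^2 + 6·t + 6 2 fois. La primitive de l'accélération, avec v(0) = -5, donne la vitesse: v(t) = -20·t^3 + 3·t^2 + 6·t - 5. La primitive de la vitesse est la position. En utilisant x(0) = 3, nous obtenons x(t) = -5·t^4 + t^3 + 3·t^2 - 5·t + 3. Nous avons la position x(t) = -5·t^4 + t^3 + 3·t^2 - 5·t + 3. En substituant t = 3: x(3) = -363.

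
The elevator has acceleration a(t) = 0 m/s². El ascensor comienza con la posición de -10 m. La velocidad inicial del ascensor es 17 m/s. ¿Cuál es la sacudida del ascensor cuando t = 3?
Para resolver esto, necesitamos tomar 1 derivada de nuestra ecuación de la aceleración a(t) = 0. La derivada de la aceleración da la sacudida: j(t) = 0. Usando j(t) = 0 y sustituyendo t = 3, encontramos j = 0.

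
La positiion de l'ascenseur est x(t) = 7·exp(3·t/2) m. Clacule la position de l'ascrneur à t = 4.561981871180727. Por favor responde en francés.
En utilisant x(t) = 7·exp(3·t/2) et en substituant t = 4.561981871180727, nous trouvons x = 6560.89926633860.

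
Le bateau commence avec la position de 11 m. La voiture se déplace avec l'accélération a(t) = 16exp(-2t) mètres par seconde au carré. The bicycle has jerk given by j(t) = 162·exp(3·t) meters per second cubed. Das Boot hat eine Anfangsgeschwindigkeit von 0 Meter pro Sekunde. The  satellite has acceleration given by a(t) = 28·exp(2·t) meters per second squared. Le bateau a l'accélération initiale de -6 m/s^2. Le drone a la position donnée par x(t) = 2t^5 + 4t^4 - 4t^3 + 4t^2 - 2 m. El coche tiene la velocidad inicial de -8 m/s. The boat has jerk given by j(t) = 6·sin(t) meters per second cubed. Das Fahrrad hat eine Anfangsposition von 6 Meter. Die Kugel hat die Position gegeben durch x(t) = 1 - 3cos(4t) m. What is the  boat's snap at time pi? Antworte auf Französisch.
Nous devons dériver notre équation du jerk j(t) = 6·sin(t) 1 fois. En dérivant le jerk, nous obtenons le snap: s(t) = 6·cos(t). Nous avons le snap s(t) = 6·cos(t). En substituant t = pi: s(pi) = -6.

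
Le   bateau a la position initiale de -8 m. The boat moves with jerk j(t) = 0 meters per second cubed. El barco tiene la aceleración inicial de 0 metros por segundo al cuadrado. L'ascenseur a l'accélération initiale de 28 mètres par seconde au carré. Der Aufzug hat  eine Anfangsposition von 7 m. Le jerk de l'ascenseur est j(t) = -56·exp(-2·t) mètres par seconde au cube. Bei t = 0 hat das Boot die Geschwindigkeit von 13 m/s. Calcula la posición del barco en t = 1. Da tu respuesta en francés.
Nous devons trouver la primitive de notre équation du jerk j(t) = 0 3 fois. En intégrant le jerk et en utilisant la condition initiale a(0) = 0, nous obtenons a(t) = 0. L'intégrale de l'accélération, avec v(0) = 13, donne la vitesse: v(t) = 13. La primitive de la vitesse est la position. En utilisant x(0) = -8, nous obtenons x(t) = 13·t - 8. De l'équation de la position x(t) = 13·t - 8, nous substituons t = 1 pour obtenir x = 5.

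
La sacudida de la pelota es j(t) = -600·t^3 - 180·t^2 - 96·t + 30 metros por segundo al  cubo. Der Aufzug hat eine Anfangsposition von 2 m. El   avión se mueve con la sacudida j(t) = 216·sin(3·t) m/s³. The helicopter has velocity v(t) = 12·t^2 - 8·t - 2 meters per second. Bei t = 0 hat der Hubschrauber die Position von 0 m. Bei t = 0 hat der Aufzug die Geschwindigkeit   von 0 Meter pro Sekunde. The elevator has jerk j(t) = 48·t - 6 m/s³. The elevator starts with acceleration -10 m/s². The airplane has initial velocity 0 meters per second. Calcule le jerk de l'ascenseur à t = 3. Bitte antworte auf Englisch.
We have jerk j(t) = 48·t - 6. Substituting t = 3: j(3) = 138.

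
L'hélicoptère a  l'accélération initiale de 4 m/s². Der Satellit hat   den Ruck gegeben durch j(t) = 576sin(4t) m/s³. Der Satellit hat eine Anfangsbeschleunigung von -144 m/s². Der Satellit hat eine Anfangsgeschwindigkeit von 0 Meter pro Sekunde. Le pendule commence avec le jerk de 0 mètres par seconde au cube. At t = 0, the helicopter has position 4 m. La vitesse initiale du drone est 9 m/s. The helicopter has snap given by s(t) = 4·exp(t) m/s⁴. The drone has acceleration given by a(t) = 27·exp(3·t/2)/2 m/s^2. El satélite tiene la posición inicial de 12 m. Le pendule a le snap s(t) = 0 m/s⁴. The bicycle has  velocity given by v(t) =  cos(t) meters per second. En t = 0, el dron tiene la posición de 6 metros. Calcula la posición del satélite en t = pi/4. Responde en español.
Partiendo de la sacudida j(t) = 576·sin(4·t), tomamos 3 antiderivadas. Integrando la sacudida y usando la condición inicial a(0) = -144, obtenemos a(t) = -144·cos(4·t). Tomando ∫a(t)dt y aplicando v(0) = 0, encontramos v(t) = -36·sin(4·t). La antiderivada de la velocidad, con x(0) = 12, da la posición: x(t) = 9·cos(4·t) + 3. Tenemos la posición x(t) = 9·cos(4·t) + 3. Sustituyendo t = pi/4: x(pi/4) = -6.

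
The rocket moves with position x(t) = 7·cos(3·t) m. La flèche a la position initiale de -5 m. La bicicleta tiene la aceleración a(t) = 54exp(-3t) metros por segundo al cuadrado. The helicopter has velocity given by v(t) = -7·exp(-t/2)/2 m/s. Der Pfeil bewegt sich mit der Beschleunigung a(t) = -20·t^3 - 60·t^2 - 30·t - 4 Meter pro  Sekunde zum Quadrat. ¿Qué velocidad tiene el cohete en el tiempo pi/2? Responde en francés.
En partant de la position x(t) = 7·cos(3·t), nous prenons 1 dérivée. En dérivant la position, nous obtenons la vitesse: v(t) = -21·sin(3·t). Nous avons la vitesse v(t) = -21·sin(3·t). En substituant t = pi/2: v(pi/2) = 21.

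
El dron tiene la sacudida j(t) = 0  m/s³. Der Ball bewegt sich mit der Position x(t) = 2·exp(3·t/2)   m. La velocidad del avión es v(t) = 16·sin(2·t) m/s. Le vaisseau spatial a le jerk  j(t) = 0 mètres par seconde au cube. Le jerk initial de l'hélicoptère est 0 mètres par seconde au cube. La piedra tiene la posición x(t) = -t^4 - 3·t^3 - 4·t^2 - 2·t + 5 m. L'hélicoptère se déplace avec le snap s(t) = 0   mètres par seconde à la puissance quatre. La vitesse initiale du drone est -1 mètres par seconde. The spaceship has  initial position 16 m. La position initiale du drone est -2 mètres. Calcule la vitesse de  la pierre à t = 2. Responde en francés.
Nous devons dériver notre équation de la position x(t) = -t^4 - 3·t^3 - 4·t^2 - 2·t + 5 1 fois. La dérivée de la position donne la vitesse: v(t) = -4·t^3 - 9·t^2 - 8·t - 2. En utilisant v(t) = -4·t^3 - 9·t^2 - 8·t - 2 et en substituant t = 2, nous trouvons v = -86.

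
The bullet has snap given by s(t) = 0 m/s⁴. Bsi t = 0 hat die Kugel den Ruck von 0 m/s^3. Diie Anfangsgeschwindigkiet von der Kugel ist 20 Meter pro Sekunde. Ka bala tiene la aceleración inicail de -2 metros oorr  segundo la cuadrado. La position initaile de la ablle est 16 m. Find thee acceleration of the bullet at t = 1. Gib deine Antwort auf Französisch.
Nous devons intégrer notre équation du snap s(t) = 0 2 fois. La primitive du snap est le jerk. En utilisant j(0) = 0, nous obtenons j(t) = 0. En prenant ∫j(t)dt et en appliquant a(0) = -2, nous trouvons a(t) = -2. De l'équation de l'accélération a(t) = -2, nous substituons t = 1 pour obtenir a = -2.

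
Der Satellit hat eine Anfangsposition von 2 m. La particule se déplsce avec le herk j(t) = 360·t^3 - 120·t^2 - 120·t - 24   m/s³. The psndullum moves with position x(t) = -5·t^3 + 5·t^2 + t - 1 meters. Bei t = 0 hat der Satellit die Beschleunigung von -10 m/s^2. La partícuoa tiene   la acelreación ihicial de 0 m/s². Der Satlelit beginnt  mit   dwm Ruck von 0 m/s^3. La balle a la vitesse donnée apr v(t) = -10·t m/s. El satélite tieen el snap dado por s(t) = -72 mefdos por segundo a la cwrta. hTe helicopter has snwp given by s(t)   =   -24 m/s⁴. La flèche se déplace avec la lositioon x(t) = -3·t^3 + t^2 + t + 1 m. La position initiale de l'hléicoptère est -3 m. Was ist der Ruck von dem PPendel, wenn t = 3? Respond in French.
Pour résoudre ceci, nous devons prendre 3 dérivées de notre équation de la position x(t) = -5·t^3 + 5·t^2 + t - 1. En prenant d/dt de x(t), nous trouvons v(t) = -15·t^2 + 10·t + 1. La dérivée de la vitesse donne l'accélération: a(t) = 10 - 30·t. En dérivant l'accélération, nous obtenons le jerk: j(t) = -30. En utilisant j(t) = -30 et en substituant t = 3, nous trouvons j = -30.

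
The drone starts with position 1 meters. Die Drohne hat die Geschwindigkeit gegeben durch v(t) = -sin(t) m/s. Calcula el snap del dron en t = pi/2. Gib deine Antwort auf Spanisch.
Para resolver esto, necesitamos tomar 3 derivadas de nuestra ecuación de la velocidad v(t) = -sin(t). La derivada de la velocidad da la aceleración: a(t) = -cos(t). La derivada de la aceleración da la sacudida: j(t) = sin(t). La derivada de la sacudida da el snap: s(t) = cos(t). De la ecuación del snap s(t) = cos(t), sustituimos t = pi/2 para obtener s = 0.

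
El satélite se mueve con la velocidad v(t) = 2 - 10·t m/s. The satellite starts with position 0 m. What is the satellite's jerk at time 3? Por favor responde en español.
Para resolver esto, necesitamos tomar 2 derivadas de nuestra ecuación de la velocidad v(t) = 2 - 10·t. Tomando d/dt de v(t), encontramos a(t) = -10. Derivando la aceleración, obtenemos la sacudida: j(t) = 0. De la ecuación de la sacudida j(t) = 0, sustituimos t = 3 para obtener j = 0.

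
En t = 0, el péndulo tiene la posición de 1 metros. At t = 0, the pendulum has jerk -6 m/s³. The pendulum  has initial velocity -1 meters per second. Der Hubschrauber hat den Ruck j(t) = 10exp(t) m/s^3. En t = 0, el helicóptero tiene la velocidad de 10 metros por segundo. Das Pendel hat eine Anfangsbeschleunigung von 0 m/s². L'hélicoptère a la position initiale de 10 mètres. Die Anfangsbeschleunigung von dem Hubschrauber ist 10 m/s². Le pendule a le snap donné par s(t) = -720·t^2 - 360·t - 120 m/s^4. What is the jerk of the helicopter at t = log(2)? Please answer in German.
Mit j(t) = 10·exp(t) und Einsetzen von t = log(2), finden wir j = 20.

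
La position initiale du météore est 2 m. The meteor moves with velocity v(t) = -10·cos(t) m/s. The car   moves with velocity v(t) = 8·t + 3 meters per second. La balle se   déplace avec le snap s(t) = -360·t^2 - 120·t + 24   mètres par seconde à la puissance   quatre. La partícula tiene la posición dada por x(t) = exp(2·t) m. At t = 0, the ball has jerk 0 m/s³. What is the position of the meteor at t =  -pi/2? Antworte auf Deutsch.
Ausgehend von der Geschwindigkeit v(t) = -10·cos(t), nehmen wir 1 Integral. Die Stammfunktion von der Geschwindigkeit ist die Position. Mit x(0) = 2 erhalten wir x(t) = 2 - 10·sin(t). Mit x(t) = 2 - 10·sin(t) und Einsetzen von t = -pi/2, finden wir x = 12.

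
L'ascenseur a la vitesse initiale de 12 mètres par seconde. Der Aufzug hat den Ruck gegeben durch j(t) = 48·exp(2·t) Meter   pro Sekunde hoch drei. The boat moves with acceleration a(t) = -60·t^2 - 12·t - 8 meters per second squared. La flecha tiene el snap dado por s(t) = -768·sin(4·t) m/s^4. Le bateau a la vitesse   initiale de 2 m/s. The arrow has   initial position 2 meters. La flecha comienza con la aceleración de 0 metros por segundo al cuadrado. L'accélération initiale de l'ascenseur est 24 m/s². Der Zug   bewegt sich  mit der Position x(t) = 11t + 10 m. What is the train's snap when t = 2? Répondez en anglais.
Starting from position x(t) = 11·t + 10, we take 4 derivatives. Differentiating position, we get velocity: v(t) = 11. The derivative of velocity gives acceleration: a(t) = 0. Differentiating acceleration, we get jerk: j(t) = 0. Differentiating jerk, we get snap: s(t) = 0. Using s(t) = 0 and substituting t = 2, we find s = 0.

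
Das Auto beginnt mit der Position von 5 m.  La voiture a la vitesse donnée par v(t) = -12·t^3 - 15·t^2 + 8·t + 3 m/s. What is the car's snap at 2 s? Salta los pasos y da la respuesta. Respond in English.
The answer is -72.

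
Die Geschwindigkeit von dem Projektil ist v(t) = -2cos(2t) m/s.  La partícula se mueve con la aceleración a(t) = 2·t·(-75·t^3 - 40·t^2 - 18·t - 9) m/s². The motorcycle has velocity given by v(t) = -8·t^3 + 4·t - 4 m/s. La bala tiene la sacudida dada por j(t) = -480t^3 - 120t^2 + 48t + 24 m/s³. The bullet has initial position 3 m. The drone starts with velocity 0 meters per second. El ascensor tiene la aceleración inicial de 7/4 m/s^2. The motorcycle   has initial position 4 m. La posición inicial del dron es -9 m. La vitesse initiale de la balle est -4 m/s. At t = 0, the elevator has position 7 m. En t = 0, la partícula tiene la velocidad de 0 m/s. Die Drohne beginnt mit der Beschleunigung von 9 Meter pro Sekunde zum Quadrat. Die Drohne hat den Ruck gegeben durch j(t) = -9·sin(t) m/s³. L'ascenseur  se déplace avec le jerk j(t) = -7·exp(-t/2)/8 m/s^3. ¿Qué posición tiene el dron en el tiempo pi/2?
Necesitamos integrar nuestra ecuación de la sacudida j(t) = -9·sin(t) 3 veces. La antiderivada de la sacudida es la aceleración. Usando a(0) = 9, obtenemos a(t) = 9·cos(t). Tomando ∫a(t)dt y aplicando v(0) = 0, encontramos v(t) = 9·sin(t). La antiderivada de la velocidad es la posición. Usando x(0) = -9, obtenemos x(t) = -9·cos(t). Usando x(t) = -9·cos(t) y sustituyendo t = pi/2, encontramos x = 0.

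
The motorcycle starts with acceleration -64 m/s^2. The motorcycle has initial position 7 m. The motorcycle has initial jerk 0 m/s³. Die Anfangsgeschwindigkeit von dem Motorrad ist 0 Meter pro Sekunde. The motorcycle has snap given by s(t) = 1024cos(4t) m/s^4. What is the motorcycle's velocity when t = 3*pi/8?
We must find the antiderivative of our snap equation s(t) = 1024·cos(4·t) 3 times. Integrating snap and using the initial condition j(0) = 0, we get j(t) = 256·sin(4·t). The integral of jerk is acceleration. Using a(0) = -64, we get a(t) = -64·cos(4·t). Integrating acceleration and using the initial condition v(0) = 0, we get v(t) = -16·sin(4·t). From the given velocity equation v(t) = -16·sin(4·t), we substitute t = 3*pi/8 to get v = 16.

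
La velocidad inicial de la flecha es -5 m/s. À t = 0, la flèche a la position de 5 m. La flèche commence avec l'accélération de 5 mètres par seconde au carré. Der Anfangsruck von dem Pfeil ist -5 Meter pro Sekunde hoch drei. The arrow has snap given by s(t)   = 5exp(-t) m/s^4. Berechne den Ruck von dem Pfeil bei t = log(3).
Wir müssen die Stammfunktion unserer Gleichung für den Snap s(t) = 5·exp(-t) 1-mal finden. Das Integral von dem Snap ist der Ruck. Mit j(0) = -5 erhalten wir j(t) = -5·exp(-t). Wir haben den Ruck j(t) = -5·exp(-t). Durch Einsetzen von t = log(3): j(log(3)) = -5/3.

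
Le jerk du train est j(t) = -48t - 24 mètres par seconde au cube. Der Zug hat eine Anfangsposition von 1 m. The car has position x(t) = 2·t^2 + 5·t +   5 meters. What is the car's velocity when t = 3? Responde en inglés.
To solve this, we need to take 1 derivative of our position equation x(t) = 2·t^2 + 5·t + 5. The derivative of position gives velocity: v(t) = 4·t + 5. Using v(t) = 4·t + 5 and substituting t = 3, we find v = 17.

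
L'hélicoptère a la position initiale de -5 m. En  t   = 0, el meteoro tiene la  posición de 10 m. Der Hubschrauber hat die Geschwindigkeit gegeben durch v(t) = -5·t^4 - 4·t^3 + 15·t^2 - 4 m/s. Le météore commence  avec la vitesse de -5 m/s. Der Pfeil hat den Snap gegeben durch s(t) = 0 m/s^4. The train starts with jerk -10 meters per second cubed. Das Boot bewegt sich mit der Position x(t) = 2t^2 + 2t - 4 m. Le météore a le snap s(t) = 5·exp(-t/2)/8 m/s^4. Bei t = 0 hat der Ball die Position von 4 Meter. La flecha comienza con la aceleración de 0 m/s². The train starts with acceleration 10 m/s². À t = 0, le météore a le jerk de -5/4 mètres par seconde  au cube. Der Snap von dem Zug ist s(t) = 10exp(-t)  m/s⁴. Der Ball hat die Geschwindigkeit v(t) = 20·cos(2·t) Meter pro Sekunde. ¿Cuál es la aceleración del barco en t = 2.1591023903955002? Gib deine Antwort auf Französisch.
Pour résoudre ceci, nous devons prendre 2 dérivées de notre équation de la position x(t) = 2·t^2 + 2·t - 4. En dérivant la position, nous obtenons la vitesse: v(t) = 4·t + 2. En prenant d/dt de v(t), nous trouvons a(t) = 4. De l'équation de l'accélération a(t) = 4, nous substituons t = 2.1591023903955002 pour obtenir a = 4.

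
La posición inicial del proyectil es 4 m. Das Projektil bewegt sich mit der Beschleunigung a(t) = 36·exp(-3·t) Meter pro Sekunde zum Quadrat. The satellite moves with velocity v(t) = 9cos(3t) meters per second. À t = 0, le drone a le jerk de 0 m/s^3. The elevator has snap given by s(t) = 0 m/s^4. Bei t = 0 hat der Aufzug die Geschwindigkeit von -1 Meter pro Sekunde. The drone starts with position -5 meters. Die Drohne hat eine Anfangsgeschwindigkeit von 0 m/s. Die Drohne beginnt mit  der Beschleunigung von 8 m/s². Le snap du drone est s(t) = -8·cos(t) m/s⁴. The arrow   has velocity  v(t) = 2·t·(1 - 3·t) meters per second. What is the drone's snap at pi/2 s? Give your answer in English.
We have snap s(t) = -8·cos(t). Substituting t = pi/2: s(pi/2) = 0.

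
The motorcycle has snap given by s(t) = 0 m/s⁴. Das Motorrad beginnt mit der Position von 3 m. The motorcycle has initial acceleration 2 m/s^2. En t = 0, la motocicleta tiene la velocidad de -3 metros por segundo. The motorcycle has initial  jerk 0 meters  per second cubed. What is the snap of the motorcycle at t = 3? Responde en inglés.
From the given snap equation s(t) = 0, we substitute t = 3 to get s = 0.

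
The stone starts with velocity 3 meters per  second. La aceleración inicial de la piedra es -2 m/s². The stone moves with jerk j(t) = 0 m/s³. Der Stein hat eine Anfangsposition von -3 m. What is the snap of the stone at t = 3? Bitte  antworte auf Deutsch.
Wir müssen unsere Gleichung für den Ruck j(t) = 0 1-mal ableiten. Die Ableitung von dem Ruck ergibt den Snap: s(t) = 0. Aus der Gleichung für den Snap s(t) = 0, setzen wir t = 3 ein und erhalten s = 0.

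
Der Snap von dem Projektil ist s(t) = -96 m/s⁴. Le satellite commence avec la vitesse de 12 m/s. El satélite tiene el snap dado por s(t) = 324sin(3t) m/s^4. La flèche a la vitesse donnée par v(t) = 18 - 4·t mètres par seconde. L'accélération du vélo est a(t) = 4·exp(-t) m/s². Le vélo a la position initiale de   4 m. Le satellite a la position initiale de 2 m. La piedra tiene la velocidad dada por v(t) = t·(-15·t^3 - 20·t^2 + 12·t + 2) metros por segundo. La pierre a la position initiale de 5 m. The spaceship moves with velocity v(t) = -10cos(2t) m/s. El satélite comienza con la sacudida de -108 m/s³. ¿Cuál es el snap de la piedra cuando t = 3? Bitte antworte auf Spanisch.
Debemos derivar nuestra ecuación de la velocidad v(t) = t·(-15·t^3 - 20·t^2 + 12·t + 2) 3 veces. Derivando la velocidad, obtenemos la aceleración: a(t) = -15·t^3 - 20·t^2 + t·(-45·t^2 - 40·t + 12) + 12·t + 2. Derivando la aceleración, obtenemos la sacudida: j(t) = -90·t^2 + t·(-90·t - 40) - 80·t + 24. La derivada de la sacudida da el snap: s(t) = -360·t - 120. Usando s(t) = -360·t - 120 y sustituyendo t = 3, encontramos s = -1200.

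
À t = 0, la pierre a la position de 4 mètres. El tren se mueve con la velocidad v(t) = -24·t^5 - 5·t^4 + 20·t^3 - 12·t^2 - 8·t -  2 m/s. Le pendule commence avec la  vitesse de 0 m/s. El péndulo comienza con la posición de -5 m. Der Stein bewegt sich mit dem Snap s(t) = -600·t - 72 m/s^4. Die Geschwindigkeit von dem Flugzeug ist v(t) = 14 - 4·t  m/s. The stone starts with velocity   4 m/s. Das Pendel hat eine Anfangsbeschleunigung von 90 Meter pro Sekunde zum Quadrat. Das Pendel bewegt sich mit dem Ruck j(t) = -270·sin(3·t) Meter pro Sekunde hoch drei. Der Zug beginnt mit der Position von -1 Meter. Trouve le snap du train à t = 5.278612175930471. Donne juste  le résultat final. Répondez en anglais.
s(5.278612175930471) = -40637.2284267009.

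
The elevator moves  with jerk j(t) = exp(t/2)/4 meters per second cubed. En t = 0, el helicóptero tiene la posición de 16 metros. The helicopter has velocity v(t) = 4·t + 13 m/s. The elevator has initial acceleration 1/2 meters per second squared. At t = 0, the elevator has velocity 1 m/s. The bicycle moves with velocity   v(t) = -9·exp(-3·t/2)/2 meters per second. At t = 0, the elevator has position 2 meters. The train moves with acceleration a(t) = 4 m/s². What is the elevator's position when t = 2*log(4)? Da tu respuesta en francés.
Nous devons trouver la primitive de notre équation du jerk j(t) = exp(t/2)/4 3 fois. L'intégrale du jerk est l'accélération. En utilisant a(0) = 1/2, nous obtenons a(t) = exp(t/2)/2. La primitive de l'accélération, avec v(0) = 1, donne la vitesse: v(t) = exp(t/2). En intégrant la vitesse et en utilisant la condition initiale x(0) = 2, nous obtenons x(t) = 2·exp(t/2). En utilisant x(t) = 2·exp(t/2) et en substituant t = 2*log(4), nous trouvons x = 8.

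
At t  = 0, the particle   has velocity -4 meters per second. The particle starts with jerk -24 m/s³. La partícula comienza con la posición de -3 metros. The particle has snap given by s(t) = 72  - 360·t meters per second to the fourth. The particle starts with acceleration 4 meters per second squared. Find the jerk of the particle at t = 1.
To solve this, we need to take 1 integral of our snap equation s(t) = 72 - 360·t. The antiderivative of snap, with j(0) = -24, gives jerk: j(t) = -180·t^2 + 72·t - 24. From the given jerk equation j(t) = -180·t^2 + 72·t - 24, we substitute t = 1 to get j = -132.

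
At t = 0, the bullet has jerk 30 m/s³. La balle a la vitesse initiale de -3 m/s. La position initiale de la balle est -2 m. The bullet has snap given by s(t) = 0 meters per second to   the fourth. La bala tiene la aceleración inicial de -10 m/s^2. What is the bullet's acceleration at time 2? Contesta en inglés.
We need to integrate our snap equation s(t) = 0 2 times. Taking ∫s(t)dt and applying j(0) = 30, we find j(t) = 30. Integrating jerk and using the initial condition a(0) = -10, we get a(t) = 30·t - 10. Using a(t) = 30·t - 10 and substituting t = 2, we find a = 50.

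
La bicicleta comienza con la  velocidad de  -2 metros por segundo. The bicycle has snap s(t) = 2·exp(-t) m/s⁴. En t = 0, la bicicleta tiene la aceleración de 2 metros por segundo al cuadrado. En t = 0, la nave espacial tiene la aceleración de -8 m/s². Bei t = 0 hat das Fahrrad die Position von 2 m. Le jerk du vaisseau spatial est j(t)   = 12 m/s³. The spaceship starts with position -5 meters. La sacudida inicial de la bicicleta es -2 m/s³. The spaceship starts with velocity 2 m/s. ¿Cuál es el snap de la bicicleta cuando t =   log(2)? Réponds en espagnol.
De la ecuación del snap s(t) = 2·exp(-t), sustituimos t = log(2) para obtener s = 1.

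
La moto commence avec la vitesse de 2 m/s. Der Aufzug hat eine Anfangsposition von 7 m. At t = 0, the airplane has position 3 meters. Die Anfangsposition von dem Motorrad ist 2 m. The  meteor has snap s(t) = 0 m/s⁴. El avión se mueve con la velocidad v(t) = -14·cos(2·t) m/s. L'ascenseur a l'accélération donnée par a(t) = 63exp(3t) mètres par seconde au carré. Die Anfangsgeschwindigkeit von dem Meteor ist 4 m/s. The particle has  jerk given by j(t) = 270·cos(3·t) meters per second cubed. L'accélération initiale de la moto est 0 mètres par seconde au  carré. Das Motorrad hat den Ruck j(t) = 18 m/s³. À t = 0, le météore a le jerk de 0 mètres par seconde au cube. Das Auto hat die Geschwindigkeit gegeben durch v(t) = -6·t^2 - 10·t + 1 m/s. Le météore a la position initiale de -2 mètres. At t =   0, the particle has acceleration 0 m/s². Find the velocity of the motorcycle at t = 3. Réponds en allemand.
Um dies zu lösen, müssen wir 2 Stammfunktionen unserer Gleichung für den Ruck j(t) = 18 finden. Die Stammfunktion von dem Ruck ist die Beschleunigung. Mit a(0) = 0 erhalten wir a(t) = 18·t. Mit ∫a(t)dt und Anwendung von v(0) = 2, finden wir v(t) = 9·t^2 + 2. Mit v(t) = 9·t^2 + 2 und Einsetzen von t = 3, finden wir v = 83.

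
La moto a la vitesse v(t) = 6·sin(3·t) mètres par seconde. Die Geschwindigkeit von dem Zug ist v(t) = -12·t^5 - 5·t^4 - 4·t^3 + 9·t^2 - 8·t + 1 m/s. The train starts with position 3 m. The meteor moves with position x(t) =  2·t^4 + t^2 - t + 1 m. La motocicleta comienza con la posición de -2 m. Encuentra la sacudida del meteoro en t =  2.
Partiendo de la posición x(t) = 2·t^4 + t^2 - t + 1, tomamos 3 derivadas. Tomando d/dt de x(t), encontramos v(t) = 8·t^3 + 2·t - 1. La derivada de la velocidad da la aceleración: a(t) = 24·t^2 + 2. Derivando la aceleración, obtenemos la sacudida: j(t) = 48·t. Usando j(t) = 48·t y sustituyendo t = 2, encontramos j = 96.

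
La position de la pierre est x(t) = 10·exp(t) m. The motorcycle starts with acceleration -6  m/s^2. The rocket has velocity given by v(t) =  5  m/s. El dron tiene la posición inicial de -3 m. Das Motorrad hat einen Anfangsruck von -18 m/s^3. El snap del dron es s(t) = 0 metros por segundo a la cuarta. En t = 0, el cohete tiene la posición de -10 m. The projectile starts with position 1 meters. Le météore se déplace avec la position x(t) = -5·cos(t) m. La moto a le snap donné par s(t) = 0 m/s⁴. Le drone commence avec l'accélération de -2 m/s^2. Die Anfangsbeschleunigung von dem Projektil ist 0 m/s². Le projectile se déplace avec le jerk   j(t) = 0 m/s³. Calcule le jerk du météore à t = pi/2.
Pour résoudre ceci, nous devons prendre 3 dérivées de notre équation de la position x(t) = -5·cos(t). En prenant d/dt de x(t), nous trouvons v(t) = 5·sin(t). La dérivée de la vitesse donne l'accélération: a(t) = 5·cos(t). La dérivée de l'accélération donne le jerk: j(t) = -5·sin(t). En utilisant j(t) = -5·sin(t) et en substituant t = pi/2, nous trouvons j = -5.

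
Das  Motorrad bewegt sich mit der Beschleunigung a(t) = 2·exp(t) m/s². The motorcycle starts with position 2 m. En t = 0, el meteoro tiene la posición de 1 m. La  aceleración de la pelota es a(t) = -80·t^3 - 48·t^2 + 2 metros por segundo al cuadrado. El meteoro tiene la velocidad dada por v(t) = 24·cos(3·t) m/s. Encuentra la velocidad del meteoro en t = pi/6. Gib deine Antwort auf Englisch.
We have velocity v(t) = 24·cos(3·t). Substituting t = pi/6: v(pi/6) = 0.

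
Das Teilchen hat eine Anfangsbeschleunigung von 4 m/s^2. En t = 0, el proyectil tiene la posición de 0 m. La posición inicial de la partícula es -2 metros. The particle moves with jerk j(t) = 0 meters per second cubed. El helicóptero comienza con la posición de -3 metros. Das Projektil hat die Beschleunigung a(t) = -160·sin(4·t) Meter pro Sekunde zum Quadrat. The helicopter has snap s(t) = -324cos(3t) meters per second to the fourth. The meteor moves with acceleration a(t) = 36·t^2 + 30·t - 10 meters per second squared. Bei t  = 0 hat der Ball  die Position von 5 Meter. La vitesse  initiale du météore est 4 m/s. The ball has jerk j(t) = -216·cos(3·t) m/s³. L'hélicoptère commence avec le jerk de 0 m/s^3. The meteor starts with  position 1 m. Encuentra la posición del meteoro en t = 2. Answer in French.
Nous devons intégrer notre équation de l'accélération a(t) = 36·t^2 + 30·t - 10 2 fois. L'intégrale de l'accélération, avec v(0) = 4, donne la vitesse: v(t) = 12·t^3 + 15·t^2 - 10·t + 4. L'intégrale de la vitesse, avec x(0) = 1, donne la position: x(t) = 3·t^4 + 5·t^3 - 5·t^2 + 4·t + 1. De l'équation de la position x(t) = 3·t^4 + 5·t^3 - 5·t^2 + 4·t + 1, nous substituons t = 2 pour obtenir x = 77.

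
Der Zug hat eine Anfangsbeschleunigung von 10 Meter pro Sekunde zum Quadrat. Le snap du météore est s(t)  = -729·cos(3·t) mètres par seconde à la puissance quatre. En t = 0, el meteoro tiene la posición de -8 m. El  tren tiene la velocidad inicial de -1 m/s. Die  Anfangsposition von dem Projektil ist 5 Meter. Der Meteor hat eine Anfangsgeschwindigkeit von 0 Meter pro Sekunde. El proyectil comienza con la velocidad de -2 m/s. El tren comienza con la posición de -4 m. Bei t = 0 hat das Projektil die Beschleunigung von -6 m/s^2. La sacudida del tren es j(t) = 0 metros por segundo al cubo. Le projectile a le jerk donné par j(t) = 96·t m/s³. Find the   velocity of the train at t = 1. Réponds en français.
En partant du jerk j(t) = 0, nous prenons 2 primitives. La primitive du jerk, avec a(0) = 10, donne l'accélération: a(t) = 10. La primitive de l'accélération est la vitesse. En utilisant v(0) = -1, nous obtenons v(t) = 10·t - 1. Nous avons la vitesse v(t) = 10·t - 1. En substituant t = 1: v(1) = 9.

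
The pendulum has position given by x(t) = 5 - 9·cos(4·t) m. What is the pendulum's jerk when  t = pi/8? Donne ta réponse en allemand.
Ausgehend von der Position x(t) = 5 - 9·cos(4·t), nehmen wir 3 Ableitungen. Durch Ableiten von der Position erhalten wir die Geschwindigkeit: v(t) = 36·sin(4·t). Die Ableitung von der Geschwindigkeit ergibt die Beschleunigung: a(t) = 144·cos(4·t). Die Ableitung von der Beschleunigung ergibt den Ruck: j(t) = -576·sin(4·t). Wir haben den Ruck j(t) = -576·sin(4·t). Durch Einsetzen von t = pi/8: j(pi/8) = -576.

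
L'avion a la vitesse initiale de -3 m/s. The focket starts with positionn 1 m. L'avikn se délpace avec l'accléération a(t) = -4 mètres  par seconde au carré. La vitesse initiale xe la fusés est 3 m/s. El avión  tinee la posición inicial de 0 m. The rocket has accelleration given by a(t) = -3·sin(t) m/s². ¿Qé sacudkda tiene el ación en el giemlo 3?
Debemos derivar nuestra ecuación de la aceleración a(t) = -4 1 vez. Tomando d/dt de a(t), encontramos j(t) = 0. Tenemos la sacudida j(t) = 0. Sustituyendo t = 3: j(3) = 0.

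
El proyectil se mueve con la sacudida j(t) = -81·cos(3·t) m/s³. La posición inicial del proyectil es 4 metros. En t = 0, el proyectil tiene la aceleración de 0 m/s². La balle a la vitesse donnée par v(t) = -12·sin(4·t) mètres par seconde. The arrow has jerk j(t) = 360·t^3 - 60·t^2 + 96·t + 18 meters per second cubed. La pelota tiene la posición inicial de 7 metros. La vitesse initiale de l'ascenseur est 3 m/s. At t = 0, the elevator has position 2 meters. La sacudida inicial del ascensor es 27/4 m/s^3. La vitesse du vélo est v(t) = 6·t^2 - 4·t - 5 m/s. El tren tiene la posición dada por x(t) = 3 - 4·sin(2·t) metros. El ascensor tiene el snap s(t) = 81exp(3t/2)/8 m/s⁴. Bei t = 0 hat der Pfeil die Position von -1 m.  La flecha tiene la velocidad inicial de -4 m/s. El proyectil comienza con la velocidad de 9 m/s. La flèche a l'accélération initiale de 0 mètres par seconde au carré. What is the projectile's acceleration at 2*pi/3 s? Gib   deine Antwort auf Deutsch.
Um dies zu lösen, müssen wir 1 Integral unserer Gleichung für den Ruck j(t) = -81·cos(3·t) finden. Das Integral von dem Ruck, mit a(0) = 0, ergibt die Beschleunigung: a(t) = -27·sin(3·t). Aus der Gleichung für die Beschleunigung a(t) = -27·sin(3·t), setzen wir t = 2*pi/3 ein und erhalten a = 0.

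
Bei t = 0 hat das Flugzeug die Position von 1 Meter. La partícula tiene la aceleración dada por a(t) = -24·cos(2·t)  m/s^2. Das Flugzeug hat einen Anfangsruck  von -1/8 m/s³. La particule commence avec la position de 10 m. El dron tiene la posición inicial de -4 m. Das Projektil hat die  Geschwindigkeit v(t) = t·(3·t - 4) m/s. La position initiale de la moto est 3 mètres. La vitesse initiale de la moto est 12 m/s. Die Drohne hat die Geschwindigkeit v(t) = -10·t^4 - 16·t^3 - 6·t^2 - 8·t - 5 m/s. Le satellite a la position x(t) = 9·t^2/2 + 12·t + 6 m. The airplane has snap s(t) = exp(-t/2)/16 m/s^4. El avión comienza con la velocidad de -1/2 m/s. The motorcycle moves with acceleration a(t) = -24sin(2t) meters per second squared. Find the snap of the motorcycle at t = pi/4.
Starting from acceleration a(t) = -24·sin(2·t), we take 2 derivatives. Differentiating acceleration, we get jerk: j(t) = -48·cos(2·t). The derivative of jerk gives snap: s(t) = 96·sin(2·t). From the given snap equation s(t) = 96·sin(2·t), we substitute t = pi/4 to get s = 96.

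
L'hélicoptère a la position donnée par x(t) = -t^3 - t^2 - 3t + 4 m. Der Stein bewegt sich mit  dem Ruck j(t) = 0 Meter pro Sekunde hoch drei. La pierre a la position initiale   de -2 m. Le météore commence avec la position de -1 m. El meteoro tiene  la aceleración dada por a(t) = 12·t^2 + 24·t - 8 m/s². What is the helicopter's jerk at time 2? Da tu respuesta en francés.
Pour résoudre ceci, nous devons prendre 3 dérivées de notre équation de la position x(t) = -t^3 - t^2 - 3·t + 4. En prenant d/dt de x(t), nous trouvons v(t) = -3·t^2 - 2·t - 3. La dérivée de la vitesse donne l'accélération: a(t) = -6·t - 2. En prenant d/dt de a(t), nous trouvons j(t) = -6. De l'équation du jerk j(t) = -6, nous substituons t = 2 pour obtenir j = -6.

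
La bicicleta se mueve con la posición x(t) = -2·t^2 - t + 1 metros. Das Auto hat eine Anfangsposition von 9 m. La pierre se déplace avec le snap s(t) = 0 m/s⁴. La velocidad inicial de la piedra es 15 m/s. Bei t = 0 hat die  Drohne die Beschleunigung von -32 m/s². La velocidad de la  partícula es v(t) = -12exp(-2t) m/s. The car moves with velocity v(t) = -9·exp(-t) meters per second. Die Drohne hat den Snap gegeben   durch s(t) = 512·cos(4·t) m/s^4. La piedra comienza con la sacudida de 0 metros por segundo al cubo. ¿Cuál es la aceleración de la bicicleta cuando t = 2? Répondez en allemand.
Ausgehend von der Position x(t) = -2·t^2 - t + 1, nehmen wir 2 Ableitungen. Die Ableitung von der Position ergibt die Geschwindigkeit: v(t) = -4·t - 1. Die Ableitung von der Geschwindigkeit ergibt die Beschleunigung: a(t) = -4. Mit a(t) = -4 und Einsetzen von t = 2, finden wir a = -4.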